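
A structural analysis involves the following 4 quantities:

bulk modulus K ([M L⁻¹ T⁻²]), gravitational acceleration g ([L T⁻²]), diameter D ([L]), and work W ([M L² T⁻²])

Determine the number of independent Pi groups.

There are 4 variables and 3 base dimensions (M, L, T).
The dimension matrix has rank 3.
Independent dimensionless groups: 4 − 3 = 1.

1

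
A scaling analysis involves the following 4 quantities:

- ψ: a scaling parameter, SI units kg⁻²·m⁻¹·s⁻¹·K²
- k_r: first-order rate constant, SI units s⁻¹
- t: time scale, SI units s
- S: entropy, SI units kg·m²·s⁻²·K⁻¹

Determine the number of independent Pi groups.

There are 4 variables and 4 base dimensions (M, L, T, Θ).
The dimension matrix has rank 3 (less than 4: the dimension vectors are linearly dependent).
Independent dimensionless groups: 4 − 3 = 1.

1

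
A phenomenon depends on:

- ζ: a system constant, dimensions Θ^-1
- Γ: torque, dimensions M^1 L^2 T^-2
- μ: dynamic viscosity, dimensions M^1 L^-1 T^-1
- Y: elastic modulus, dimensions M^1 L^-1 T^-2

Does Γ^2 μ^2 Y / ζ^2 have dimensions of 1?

Sum the exponent of each base dimension across the product:
  M: −2·[ζ]_M + 2·[Γ]_M + 2·[μ]_M + [Y]_M = −2·(0) + 2·(1) + 2·(1) + (1) = 5
  L: −2·[ζ]_L + 2·[Γ]_L + 2·[μ]_L + [Y]_L = −2·(0) + 2·(2) + 2·(-1) + (-1) = 1
  T: −2·[ζ]_T + 2·[Γ]_T + 2·[μ]_T + [Y]_T = −2·(0) + 2·(-2) + 2·(-1) + (-2) = -8
  Θ: −2·[ζ]_Θ + 2·[Γ]_Θ + 2·[μ]_Θ + [Y]_Θ = −2·(-1) + 2·(0) + 2·(0) + (0) = 2
Net dimensions [M⁵ L T⁻⁸ Θ²] ≠ [1] — not dimensionless.

no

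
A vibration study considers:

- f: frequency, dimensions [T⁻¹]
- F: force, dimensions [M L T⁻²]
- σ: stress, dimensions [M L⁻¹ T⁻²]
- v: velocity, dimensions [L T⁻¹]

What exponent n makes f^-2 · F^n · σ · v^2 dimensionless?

Balance the M exponent: (1)·n from F, plus −2·(0) + (1) + 2·(0) = 1 from the rest, must sum to zero.
n + 1 = 0, so n = -1.

-1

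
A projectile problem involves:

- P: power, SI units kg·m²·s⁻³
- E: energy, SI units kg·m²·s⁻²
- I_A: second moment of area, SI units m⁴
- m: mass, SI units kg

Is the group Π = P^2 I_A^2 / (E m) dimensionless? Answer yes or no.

no

Sum the exponent of each base dimension across the product:
  M: 2·[P]_M − [E]_M + 2·[I_A]_M − [m]_M = 2·(1) − (1) + 2·(0) − (1) = 0
  L: 2·[P]_L − [E]_L + 2·[I_A]_L − [m]_L = 2·(2) − (2) + 2·(4) − (0) = 10
  T: 2·[P]_T − [E]_T + 2·[I_A]_T − [m]_T = 2·(-3) − (-2) + 2·(0) − (0) = -4
Net dimensions [L¹⁰ T⁻⁴] ≠ [1] — not dimensionless.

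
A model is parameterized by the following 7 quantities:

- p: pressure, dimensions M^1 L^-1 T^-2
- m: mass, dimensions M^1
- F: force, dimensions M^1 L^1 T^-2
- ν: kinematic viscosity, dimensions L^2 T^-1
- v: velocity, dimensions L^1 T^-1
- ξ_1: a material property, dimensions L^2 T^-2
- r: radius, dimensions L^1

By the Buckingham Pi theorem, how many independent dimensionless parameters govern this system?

There are 7 variables and 3 base dimensions (M, L, T).
The dimension matrix has rank 3.
Independent dimensionless groups: 7 − 3 = 4.

4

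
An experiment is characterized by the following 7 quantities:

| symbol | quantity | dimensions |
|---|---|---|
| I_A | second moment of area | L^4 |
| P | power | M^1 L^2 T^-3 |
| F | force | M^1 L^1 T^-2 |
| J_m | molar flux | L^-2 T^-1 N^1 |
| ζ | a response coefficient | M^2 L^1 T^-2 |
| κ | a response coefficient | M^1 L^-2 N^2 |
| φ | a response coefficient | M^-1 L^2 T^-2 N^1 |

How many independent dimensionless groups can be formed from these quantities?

There are 7 variables and 4 base dimensions (M, L, T, N).
The dimension matrix has rank 4.
Independent dimensionless groups: 7 − 4 = 3.

3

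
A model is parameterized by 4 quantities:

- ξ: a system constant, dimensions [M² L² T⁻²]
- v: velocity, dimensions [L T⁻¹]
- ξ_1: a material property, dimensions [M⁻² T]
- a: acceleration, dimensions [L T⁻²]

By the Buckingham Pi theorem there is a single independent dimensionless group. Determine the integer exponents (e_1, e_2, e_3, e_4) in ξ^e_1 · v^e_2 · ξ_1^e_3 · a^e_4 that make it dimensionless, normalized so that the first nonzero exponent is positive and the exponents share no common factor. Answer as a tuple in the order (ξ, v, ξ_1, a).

(1, -3, 1, 1)

M: e_1·(2) + e_2·(0) + e_3·(-2) + e_4·(0) = 0
L: e_1·(2) + e_2·(1) + e_3·(0) + e_4·(1) = 0
T: e_1·(-2) + e_2·(-1) + e_3·(1) + e_4·(-2) = 0
Solving this homogeneous linear system for the smallest-integer solution (first nonzero entry positive) gives (1, -3, 1, 1).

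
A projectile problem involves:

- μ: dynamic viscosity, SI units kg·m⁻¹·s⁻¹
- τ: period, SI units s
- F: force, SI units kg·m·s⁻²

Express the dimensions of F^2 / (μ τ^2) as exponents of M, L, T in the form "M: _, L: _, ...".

M: 1, L: 3, T: -5

Collect each base-dimension exponent across the product:
  M: −(1) − 2·(0) + 2·(1) = 1
  L: −(-1) − 2·(0) + 2·(1) = 3
  T: −(-1) − 2·(1) + 2·(-2) = -5
So the dimensions are [M L³ T⁻⁵].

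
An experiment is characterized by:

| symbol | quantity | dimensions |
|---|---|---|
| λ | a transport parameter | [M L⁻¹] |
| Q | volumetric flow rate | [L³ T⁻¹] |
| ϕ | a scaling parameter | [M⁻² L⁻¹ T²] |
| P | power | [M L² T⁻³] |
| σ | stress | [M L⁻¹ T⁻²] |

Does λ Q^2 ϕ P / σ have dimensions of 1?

no

Sum the exponent of each base dimension across the product:
  M: [λ]_M + 2·[Q]_M + [ϕ]_M + [P]_M − [σ]_M = (1) + 2·(0) + (-2) + (1) − (1) = -1
  L: [λ]_L + 2·[Q]_L + [ϕ]_L + [P]_L − [σ]_L = (-1) + 2·(3) + (-1) + (2) − (-1) = 7
  T: [λ]_T + 2·[Q]_T + [ϕ]_T + [P]_T − [σ]_T = (0) + 2·(-1) + (2) + (-3) − (-2) = -1
Net dimensions [M⁻¹ L⁷ T⁻¹] ≠ [1] — not dimensionless.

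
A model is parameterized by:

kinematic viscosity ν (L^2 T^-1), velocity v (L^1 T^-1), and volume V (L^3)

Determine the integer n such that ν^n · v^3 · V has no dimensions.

-3

Balance the L exponent: (2)·n from ν, plus 3·(1) + (3) = 6 from the rest, must sum to zero.
2n + 6 = 0, so n = -3.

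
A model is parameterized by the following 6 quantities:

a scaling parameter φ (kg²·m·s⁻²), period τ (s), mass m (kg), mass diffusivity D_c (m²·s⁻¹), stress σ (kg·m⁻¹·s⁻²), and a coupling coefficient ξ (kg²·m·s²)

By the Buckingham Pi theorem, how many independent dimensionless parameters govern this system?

3

There are 6 variables and 3 base dimensions (M, L, T).
The dimension matrix has rank 3.
Independent dimensionless groups: 6 − 3 = 3.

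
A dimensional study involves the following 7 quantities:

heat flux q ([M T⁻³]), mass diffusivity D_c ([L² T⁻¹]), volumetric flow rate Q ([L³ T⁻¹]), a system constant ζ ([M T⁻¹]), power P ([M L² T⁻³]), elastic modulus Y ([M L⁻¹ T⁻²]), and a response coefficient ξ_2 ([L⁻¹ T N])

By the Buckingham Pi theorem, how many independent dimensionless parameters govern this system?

3

There are 7 variables and 4 base dimensions (M, L, T, N).
The dimension matrix has rank 4.
Independent dimensionless groups: 7 − 4 = 3.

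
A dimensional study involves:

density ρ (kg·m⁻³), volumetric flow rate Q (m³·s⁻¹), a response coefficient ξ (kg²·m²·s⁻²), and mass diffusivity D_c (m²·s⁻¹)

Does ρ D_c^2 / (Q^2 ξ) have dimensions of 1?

Sum the exponent of each base dimension across the product:
  M: [ρ]_M − 2·[Q]_M − [ξ]_M + 2·[D_c]_M = (1) − 2·(0) − (2) + 2·(0) = -1
  L: [ρ]_L − 2·[Q]_L − [ξ]_L + 2·[D_c]_L = (-3) − 2·(3) − (2) + 2·(2) = -7
  T: [ρ]_T − 2·[Q]_T − [ξ]_T + 2·[D_c]_T = (0) − 2·(-1) − (-2) + 2·(-1) = 2
Net dimensions [M⁻¹ L⁻⁷ T²] ≠ [1] — not dimensionless.

no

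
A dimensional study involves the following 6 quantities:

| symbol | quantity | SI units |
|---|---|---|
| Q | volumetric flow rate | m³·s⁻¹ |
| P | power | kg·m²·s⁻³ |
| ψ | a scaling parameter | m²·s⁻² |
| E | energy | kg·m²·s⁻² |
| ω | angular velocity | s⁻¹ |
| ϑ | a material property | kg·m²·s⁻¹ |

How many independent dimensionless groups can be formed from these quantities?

3

There are 6 variables and 3 base dimensions (M, L, T).
The dimension matrix has rank 3.
Independent dimensionless groups: 6 − 3 = 3.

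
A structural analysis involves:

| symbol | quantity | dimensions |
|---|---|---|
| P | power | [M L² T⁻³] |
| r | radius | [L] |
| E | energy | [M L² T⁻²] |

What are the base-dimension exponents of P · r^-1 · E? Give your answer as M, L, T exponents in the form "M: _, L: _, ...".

Collect each base-dimension exponent across the product:
  M: (1) − (0) + (1) = 2
  L: (2) − (1) + (2) = 3
  T: (-3) − (0) + (-2) = -5
So the dimensions are [M² L³ T⁻⁵].

M: 2, L: 3, T: -5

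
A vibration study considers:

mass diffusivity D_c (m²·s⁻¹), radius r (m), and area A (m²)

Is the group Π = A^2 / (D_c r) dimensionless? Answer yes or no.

no

Sum the exponent of each base dimension across the product:
  L: −[D_c]_L − [r]_L + 2·[A]_L = −(2) − (1) + 2·(2) = 1
  T: −[D_c]_T − [r]_T + 2·[A]_T = −(-1) − (0) + 2·(0) = 1
Net dimensions [L T] ≠ [1] — not dimensionless.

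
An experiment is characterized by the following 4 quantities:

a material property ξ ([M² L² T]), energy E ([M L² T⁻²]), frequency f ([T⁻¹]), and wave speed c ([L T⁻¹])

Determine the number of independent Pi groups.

There are 4 variables and 3 base dimensions (M, L, T).
The dimension matrix has rank 3.
Independent dimensionless groups: 4 − 3 = 1.

1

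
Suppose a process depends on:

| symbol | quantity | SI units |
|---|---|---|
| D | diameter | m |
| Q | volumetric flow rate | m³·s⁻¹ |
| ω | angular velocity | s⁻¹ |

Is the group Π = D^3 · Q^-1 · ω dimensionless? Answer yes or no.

Sum the exponent of each base dimension across the product:
  L: 3·[D]_L − [Q]_L + [ω]_L = 3·(1) − (3) + (0) = 0
  T: 3·[D]_T − [Q]_T + [ω]_T = 3·(0) − (-1) + (-1) = 0
All base exponents vanish — dimensionless.

yes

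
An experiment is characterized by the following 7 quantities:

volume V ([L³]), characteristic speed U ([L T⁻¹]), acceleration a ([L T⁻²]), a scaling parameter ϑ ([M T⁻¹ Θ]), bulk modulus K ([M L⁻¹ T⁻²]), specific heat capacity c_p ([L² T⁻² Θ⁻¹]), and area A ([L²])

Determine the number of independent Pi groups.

3

There are 7 variables and 4 base dimensions (M, L, T, Θ).
The dimension matrix has rank 4.
Independent dimensionless groups: 7 − 4 = 3.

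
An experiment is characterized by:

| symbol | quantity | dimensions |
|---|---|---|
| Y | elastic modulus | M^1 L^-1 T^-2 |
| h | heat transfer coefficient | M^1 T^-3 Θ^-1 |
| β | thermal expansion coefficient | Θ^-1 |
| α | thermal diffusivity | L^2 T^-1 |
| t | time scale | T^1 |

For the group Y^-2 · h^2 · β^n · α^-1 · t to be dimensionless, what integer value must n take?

Balance the Θ exponent: (-1)·n from β, plus −2·(0) + 2·(-1) − (0) + (0) = -2 from the rest, must sum to zero.
−n − 2 = 0, so n = -2.

-2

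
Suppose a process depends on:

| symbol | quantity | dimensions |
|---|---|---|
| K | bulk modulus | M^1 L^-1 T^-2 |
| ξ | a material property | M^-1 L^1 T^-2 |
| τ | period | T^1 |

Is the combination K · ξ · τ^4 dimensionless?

yes

Sum the exponent of each base dimension across the product:
  M: [K]_M + [ξ]_M + 4·[τ]_M = (1) + (-1) + 4·(0) = 0
  L: [K]_L + [ξ]_L + 4·[τ]_L = (-1) + (1) + 4·(0) = 0
  T: [K]_T + [ξ]_T + 4·[τ]_T = (-2) + (-2) + 4·(1) = 0
All base exponents vanish — dimensionless.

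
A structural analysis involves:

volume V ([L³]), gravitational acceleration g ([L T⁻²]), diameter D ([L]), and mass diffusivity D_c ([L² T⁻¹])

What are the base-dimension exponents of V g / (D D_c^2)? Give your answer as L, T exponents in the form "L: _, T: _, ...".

Collect each base-dimension exponent across the product:
  L: (3) + (1) − (1) − 2·(2) = -1
  T: (0) + (-2) − (0) − 2·(-1) = 0
So the dimensions are [L⁻¹].

L: -1, T: 0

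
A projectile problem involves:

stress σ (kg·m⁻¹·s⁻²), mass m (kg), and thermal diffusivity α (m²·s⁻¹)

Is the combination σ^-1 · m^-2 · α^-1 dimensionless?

Sum the exponent of each base dimension across the product:
  M: −[σ]_M − 2·[m]_M − [α]_M = −(1) − 2·(1) − (0) = -3
  L: −[σ]_L − 2·[m]_L − [α]_L = −(-1) − 2·(0) − (2) = -1
  T: −[σ]_T − 2·[m]_T − [α]_T = −(-2) − 2·(0) − (-1) = 3
Net dimensions [M⁻³ L⁻¹ T³] ≠ [1] — not dimensionless.

no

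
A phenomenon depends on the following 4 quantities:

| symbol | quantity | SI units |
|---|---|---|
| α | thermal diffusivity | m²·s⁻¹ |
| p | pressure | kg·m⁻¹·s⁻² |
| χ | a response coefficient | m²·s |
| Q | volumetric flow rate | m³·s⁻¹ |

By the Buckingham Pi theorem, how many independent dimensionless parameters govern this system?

1

There are 4 variables and 3 base dimensions (M, L, T).
The dimension matrix has rank 3.
Independent dimensionless groups: 4 − 3 = 1.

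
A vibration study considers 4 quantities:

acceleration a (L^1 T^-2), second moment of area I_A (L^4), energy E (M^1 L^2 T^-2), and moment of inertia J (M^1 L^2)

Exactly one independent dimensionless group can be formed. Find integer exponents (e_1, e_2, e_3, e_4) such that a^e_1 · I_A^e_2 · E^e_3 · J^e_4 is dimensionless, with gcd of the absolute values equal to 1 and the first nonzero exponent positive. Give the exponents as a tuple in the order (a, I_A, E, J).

M: e_1·(0) + e_2·(0) + e_3·(1) + e_4·(1) = 0
L: e_1·(1) + e_2·(4) + e_3·(2) + e_4·(2) = 0
T: e_1·(-2) + e_2·(0) + e_3·(-2) + e_4·(0) = 0
Solving this homogeneous linear system for the smallest-integer solution (first nonzero entry positive) gives (4, -1, -4, 4).

(4, -1, -4, 4)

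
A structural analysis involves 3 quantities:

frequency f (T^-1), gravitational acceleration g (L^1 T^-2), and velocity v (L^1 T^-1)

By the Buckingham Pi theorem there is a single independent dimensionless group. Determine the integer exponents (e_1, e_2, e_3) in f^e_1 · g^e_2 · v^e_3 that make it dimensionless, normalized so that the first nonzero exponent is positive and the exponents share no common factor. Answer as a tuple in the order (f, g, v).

L: e_1·(0) + e_2·(1) + e_3·(1) = 0
T: e_1·(-1) + e_2·(-2) + e_3·(-1) = 0
Solving this homogeneous linear system for the smallest-integer solution (first nonzero entry positive) gives (1, -1, 1).

(1, -1, 1)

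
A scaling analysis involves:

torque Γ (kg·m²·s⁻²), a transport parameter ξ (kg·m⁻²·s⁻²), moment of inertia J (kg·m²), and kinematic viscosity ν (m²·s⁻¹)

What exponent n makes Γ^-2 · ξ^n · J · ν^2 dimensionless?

1

Balance the M exponent: (1)·n from ξ, plus −2·(1) + (1) + 2·(0) = -1 from the rest, must sum to zero.
n − 1 = 0, so n = 1.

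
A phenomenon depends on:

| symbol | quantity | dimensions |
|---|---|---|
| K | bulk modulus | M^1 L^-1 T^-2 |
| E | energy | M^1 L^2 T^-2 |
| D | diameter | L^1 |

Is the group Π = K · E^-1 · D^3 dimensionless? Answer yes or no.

yes

Sum the exponent of each base dimension across the product:
  M: [K]_M − [E]_M + 3·[D]_M = (1) − (1) + 3·(0) = 0
  L: [K]_L − [E]_L + 3·[D]_L = (-1) − (2) + 3·(1) = 0
  T: [K]_T − [E]_T + 3·[D]_T = (-2) − (-2) + 3·(0) = 0
All base exponents vanish — dimensionless.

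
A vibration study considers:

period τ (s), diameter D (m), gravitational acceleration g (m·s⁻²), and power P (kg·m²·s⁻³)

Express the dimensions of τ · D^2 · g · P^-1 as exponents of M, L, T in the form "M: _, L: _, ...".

M: -1, L: 1, T: 2

Collect each base-dimension exponent across the product:
  M: (0) + 2·(0) + (0) − (1) = -1
  L: (0) + 2·(1) + (1) − (2) = 1
  T: (1) + 2·(0) + (-2) − (-3) = 2
So the dimensions are [M⁻¹ L T²].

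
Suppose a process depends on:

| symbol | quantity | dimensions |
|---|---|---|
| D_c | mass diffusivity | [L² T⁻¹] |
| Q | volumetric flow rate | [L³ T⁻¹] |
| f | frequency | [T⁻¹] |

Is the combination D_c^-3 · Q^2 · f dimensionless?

yes

Sum the exponent of each base dimension across the product:
  M: −3·[D_c]_M + 2·[Q]_M + [f]_M = −3·(0) + 2·(0) + (0) = 0
  L: −3·[D_c]_L + 2·[Q]_L + [f]_L = −3·(2) + 2·(3) + (0) = 0
  T: −3·[D_c]_T + 2·[Q]_T + [f]_T = −3·(-1) + 2·(-1) + (-1) = 0
  Θ: −3·[D_c]_Θ + 2·[Q]_Θ + [f]_Θ = −3·(0) + 2·(0) + (0) = 0
All base exponents vanish — dimensionless.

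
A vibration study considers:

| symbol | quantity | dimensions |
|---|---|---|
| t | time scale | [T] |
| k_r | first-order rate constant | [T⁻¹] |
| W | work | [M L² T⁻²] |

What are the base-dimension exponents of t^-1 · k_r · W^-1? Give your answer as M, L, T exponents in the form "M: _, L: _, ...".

Collect each base-dimension exponent across the product:
  M: −(0) + (0) − (1) = -1
  L: −(0) + (0) − (2) = -2
  T: −(1) + (-1) − (-2) = 0
So the dimensions are [M⁻¹ L⁻²].

M: -1, L: -2, T: 0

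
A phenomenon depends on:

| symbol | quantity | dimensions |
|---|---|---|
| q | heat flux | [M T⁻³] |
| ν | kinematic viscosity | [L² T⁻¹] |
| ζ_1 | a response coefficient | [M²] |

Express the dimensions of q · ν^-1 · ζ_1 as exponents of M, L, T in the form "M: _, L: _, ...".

Collect each base-dimension exponent across the product:
  M: (1) − (0) + (2) = 3
  L: (0) − (2) + (0) = -2
  T: (-3) − (-1) + (0) = -2
So the dimensions are [M³ L⁻² T⁻²].

M: 3, L: -2, T: -2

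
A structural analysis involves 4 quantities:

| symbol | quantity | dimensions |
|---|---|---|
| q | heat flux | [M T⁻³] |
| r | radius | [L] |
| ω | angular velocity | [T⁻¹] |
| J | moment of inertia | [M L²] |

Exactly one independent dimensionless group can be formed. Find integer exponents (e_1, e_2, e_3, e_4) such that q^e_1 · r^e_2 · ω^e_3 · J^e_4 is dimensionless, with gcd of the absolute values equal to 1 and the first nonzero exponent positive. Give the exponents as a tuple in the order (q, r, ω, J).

M: e_1·(1) + e_2·(0) + e_3·(0) + e_4·(1) = 0
L: e_1·(0) + e_2·(1) + e_3·(0) + e_4·(2) = 0
T: e_1·(-3) + e_2·(0) + e_3·(-1) + e_4·(0) = 0
Solving this homogeneous linear system for the smallest-integer solution (first nonzero entry positive) gives (1, 2, -3, -1).

(1, 2, -3, -1)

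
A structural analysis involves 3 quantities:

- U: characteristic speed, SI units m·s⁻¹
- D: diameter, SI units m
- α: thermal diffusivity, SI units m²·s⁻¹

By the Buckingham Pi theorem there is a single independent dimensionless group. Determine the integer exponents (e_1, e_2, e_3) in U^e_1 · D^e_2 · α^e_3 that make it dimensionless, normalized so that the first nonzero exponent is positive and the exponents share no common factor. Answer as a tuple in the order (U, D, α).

L: e_1·(1) + e_2·(1) + e_3·(2) = 0
T: e_1·(-1) + e_2·(0) + e_3·(-1) = 0
Solving this homogeneous linear system for the smallest-integer solution (first nonzero entry positive) gives (1, 1, -1).

(1, 1, -1)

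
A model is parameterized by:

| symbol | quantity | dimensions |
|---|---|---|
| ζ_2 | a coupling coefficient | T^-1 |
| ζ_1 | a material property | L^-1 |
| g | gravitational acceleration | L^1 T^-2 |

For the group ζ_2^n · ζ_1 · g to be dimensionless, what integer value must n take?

Balance the T exponent: (-1)·n from ζ_2, plus (0) + (-2) = -2 from the rest, must sum to zero.
−n − 2 = 0, so n = -2.

-2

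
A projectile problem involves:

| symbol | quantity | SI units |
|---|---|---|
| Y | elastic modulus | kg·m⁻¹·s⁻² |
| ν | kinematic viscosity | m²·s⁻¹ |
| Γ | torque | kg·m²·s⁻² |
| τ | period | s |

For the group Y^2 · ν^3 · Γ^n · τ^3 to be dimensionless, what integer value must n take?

Balance the M exponent: (1)·n from Γ, plus 2·(1) + 3·(0) + 3·(0) = 2 from the rest, must sum to zero.
n + 2 = 0, so n = -2.

-2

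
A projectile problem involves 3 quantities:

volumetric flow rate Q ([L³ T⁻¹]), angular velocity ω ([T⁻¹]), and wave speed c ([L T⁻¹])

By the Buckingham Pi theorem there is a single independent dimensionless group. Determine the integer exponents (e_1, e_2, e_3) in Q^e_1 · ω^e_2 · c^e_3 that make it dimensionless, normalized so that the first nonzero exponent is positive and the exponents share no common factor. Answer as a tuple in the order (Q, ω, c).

(1, 2, -3)

L: e_1·(3) + e_2·(0) + e_3·(1) = 0
T: e_1·(-1) + e_2·(-1) + e_3·(-1) = 0
Solving this homogeneous linear system for the smallest-integer solution (first nonzero entry positive) gives (1, 2, -3).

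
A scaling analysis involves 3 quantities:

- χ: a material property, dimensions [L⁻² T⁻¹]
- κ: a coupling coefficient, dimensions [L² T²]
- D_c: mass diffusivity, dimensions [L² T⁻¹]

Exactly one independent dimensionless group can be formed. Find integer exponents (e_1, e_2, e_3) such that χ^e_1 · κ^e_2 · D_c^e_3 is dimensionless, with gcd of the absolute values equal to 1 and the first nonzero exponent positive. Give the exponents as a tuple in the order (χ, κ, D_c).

(3, 2, 1)

L: e_1·(-2) + e_2·(2) + e_3·(2) = 0
T: e_1·(-1) + e_2·(2) + e_3·(-1) = 0
Solving this homogeneous linear system for the smallest-integer solution (first nonzero entry positive) gives (3, 2, 1).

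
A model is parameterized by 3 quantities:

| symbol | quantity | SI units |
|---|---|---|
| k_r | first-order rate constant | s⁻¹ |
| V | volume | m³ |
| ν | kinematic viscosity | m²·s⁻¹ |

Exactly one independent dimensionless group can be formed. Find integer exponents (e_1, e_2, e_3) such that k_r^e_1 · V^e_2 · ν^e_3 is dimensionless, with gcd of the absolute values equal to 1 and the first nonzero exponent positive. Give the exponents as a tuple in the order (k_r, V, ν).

L: e_1·(0) + e_2·(3) + e_3·(2) = 0
T: e_1·(-1) + e_2·(0) + e_3·(-1) = 0
Solving this homogeneous linear system for the smallest-integer solution (first nonzero entry positive) gives (3, 2, -3).

(3, 2, -3)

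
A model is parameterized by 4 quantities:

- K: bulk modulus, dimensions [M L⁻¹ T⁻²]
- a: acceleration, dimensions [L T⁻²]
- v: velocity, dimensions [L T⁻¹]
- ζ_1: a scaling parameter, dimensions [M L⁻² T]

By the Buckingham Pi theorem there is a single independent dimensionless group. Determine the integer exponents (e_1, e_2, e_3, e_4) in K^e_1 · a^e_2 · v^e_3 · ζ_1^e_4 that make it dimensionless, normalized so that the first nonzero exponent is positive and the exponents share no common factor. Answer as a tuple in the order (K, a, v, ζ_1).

M: e_1·(1) + e_2·(0) + e_3·(0) + e_4·(1) = 0
L: e_1·(-1) + e_2·(1) + e_3·(1) + e_4·(-2) = 0
T: e_1·(-2) + e_2·(-2) + e_3·(-1) + e_4·(1) = 0
Solving this homogeneous linear system for the smallest-integer solution (first nonzero entry positive) gives (1, -2, 1, -1).

(1, -2, 1, -1)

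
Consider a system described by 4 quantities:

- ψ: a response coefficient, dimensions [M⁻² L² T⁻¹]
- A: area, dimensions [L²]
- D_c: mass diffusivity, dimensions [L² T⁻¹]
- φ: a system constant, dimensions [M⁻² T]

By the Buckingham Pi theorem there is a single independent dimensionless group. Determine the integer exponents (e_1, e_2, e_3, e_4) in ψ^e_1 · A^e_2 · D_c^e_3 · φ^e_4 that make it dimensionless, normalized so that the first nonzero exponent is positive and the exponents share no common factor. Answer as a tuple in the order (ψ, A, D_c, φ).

(1, 1, -2, -1)

M: e_1·(-2) + e_2·(0) + e_3·(0) + e_4·(-2) = 0
L: e_1·(2) + e_2·(2) + e_3·(2) + e_4·(0) = 0
T: e_1·(-1) + e_2·(0) + e_3·(-1) + e_4·(1) = 0
Solving this homogeneous linear system for the smallest-integer solution (first nonzero entry positive) gives (1, 1, -2, -1).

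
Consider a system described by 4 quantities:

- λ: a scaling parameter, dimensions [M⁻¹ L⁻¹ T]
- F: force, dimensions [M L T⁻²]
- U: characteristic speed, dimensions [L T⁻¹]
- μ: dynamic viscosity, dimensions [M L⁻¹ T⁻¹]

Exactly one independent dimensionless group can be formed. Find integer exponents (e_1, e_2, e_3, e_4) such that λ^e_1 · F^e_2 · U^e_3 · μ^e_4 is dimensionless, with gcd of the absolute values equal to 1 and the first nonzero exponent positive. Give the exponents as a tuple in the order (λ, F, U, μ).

M: e_1·(-1) + e_2·(1) + e_3·(0) + e_4·(1) = 0
L: e_1·(-1) + e_2·(1) + e_3·(1) + e_4·(-1) = 0
T: e_1·(1) + e_2·(-2) + e_3·(-1) + e_4·(-1) = 0
Solving this homogeneous linear system for the smallest-integer solution (first nonzero entry positive) gives (1, 2, -2, -1).

(1, 2, -2, -1)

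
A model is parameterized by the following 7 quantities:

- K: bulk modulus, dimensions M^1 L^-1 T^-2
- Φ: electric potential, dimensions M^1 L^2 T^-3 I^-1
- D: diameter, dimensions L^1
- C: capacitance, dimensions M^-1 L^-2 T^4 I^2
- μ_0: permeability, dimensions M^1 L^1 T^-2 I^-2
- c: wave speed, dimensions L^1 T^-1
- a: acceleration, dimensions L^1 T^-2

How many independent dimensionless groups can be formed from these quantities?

There are 7 variables and 4 base dimensions (M, L, T, I).
The dimension matrix has rank 4.
Independent dimensionless groups: 7 − 4 = 3.

3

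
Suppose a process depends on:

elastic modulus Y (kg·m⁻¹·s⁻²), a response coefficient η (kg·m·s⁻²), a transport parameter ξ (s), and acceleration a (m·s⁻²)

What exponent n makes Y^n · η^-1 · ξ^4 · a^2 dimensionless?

Balance the M exponent: (1)·n from Y, plus −(1) + 4·(0) + 2·(0) = -1 from the rest, must sum to zero.
n − 1 = 0, so n = 1.

1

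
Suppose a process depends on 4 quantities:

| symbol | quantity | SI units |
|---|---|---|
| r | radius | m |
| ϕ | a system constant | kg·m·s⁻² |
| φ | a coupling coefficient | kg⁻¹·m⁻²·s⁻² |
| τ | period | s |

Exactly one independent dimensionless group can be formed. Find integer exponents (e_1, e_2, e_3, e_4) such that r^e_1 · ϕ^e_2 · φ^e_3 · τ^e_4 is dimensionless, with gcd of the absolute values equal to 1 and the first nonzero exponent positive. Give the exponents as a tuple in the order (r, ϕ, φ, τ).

M: e_1·(0) + e_2·(1) + e_3·(-1) + e_4·(0) = 0
L: e_1·(1) + e_2·(1) + e_3·(-2) + e_4·(0) = 0
T: e_1·(0) + e_2·(-2) + e_3·(-2) + e_4·(1) = 0
Solving this homogeneous linear system for the smallest-integer solution (first nonzero entry positive) gives (1, 1, 1, 4).

(1, 1, 1, 4)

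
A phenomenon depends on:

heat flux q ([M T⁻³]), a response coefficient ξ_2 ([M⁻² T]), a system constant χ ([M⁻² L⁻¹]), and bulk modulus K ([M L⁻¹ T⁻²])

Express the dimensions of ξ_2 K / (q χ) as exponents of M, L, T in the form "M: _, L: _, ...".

Collect each base-dimension exponent across the product:
  M: −(1) + (-2) − (-2) + (1) = 0
  L: −(0) + (0) − (-1) + (-1) = 0
  T: −(-3) + (1) − (0) + (-2) = 2
So the dimensions are [T²].

M: 0, L: 0, T: 2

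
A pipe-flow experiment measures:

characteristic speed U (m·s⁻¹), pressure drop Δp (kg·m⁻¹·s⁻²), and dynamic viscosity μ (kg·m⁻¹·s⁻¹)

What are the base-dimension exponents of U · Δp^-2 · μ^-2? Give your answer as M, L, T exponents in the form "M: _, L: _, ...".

Collect each base-dimension exponent across the product:
  M: (0) − 2·(1) − 2·(1) = -4
  L: (1) − 2·(-1) − 2·(-1) = 5
  T: (-1) − 2·(-2) − 2·(-1) = 5
So the dimensions are [M⁻⁴ L⁵ T⁵].

M: -4, L: 5, T: 5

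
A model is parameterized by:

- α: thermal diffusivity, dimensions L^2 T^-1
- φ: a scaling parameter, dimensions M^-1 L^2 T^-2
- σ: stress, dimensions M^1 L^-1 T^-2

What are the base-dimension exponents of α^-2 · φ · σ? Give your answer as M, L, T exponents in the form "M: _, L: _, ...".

Collect each base-dimension exponent across the product:
  M: −2·(0) + (-1) + (1) = 0
  L: −2·(2) + (2) + (-1) = -3
  T: −2·(-1) + (-2) + (-2) = -2
So the dimensions are [L⁻³ T⁻²].

M: 0, L: -3, T: -2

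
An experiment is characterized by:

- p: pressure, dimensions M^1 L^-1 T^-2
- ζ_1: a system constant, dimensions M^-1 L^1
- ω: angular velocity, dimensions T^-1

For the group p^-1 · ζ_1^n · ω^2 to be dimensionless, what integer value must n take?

-1

Balance the M exponent: (-1)·n from ζ_1, plus −(1) + 2·(0) = -1 from the rest, must sum to zero.
−n − 1 = 0, so n = -1.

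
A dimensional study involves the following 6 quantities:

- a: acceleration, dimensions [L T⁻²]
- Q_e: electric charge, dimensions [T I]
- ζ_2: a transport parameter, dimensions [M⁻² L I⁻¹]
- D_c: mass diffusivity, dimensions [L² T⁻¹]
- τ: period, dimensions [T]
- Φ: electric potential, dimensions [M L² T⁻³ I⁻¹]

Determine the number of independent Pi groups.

2

There are 6 variables and 4 base dimensions (M, L, T, I).
The dimension matrix has rank 4.
Independent dimensionless groups: 6 − 4 = 2.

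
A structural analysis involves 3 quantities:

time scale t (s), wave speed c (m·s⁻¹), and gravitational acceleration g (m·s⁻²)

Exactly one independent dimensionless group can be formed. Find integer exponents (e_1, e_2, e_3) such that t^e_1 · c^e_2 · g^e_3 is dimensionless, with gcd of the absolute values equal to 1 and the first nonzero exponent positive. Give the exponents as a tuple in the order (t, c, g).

L: e_1·(0) + e_2·(1) + e_3·(1) = 0
T: e_1·(1) + e_2·(-1) + e_3·(-2) = 0
Solving this homogeneous linear system for the smallest-integer solution (first nonzero entry positive) gives (1, -1, 1).

(1, -1, 1)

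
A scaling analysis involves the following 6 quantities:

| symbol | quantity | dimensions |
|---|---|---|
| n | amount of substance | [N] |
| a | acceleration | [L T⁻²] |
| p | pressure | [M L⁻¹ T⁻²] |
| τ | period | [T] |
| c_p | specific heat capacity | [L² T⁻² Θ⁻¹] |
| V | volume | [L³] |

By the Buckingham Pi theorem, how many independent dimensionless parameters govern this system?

There are 6 variables and 5 base dimensions (M, L, T, Θ, N).
The dimension matrix has rank 5.
Independent dimensionless groups: 6 − 5 = 1.

1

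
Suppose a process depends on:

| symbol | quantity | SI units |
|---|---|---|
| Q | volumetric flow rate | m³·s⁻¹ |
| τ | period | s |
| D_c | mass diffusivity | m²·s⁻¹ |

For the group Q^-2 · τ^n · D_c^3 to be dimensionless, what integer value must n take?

Balance the T exponent: (1)·n from τ, plus −2·(-1) + 3·(-1) = -1 from the rest, must sum to zero.
n − 1 = 0, so n = 1.

1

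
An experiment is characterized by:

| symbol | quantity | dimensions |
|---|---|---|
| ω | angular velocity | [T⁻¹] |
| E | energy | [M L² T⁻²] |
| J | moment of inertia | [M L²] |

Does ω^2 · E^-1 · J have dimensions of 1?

Sum the exponent of each base dimension across the product:
  M: 2·[ω]_M − [E]_M + [J]_M = 2·(0) − (1) + (1) = 0
  L: 2·[ω]_L − [E]_L + [J]_L = 2·(0) − (2) + (2) = 0
  T: 2·[ω]_T − [E]_T + [J]_T = 2·(-1) − (-2) + (0) = 0
All base exponents vanish — dimensionless.

yes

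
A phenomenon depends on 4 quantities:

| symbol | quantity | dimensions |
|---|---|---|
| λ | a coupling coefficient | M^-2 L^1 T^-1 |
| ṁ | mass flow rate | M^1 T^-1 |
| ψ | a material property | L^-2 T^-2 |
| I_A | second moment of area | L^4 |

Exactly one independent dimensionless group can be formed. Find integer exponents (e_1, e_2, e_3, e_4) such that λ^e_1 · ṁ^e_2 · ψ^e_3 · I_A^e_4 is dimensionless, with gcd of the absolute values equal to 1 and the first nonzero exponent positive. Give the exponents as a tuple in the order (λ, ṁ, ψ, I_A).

M: e_1·(-2) + e_2·(1) + e_3·(0) + e_4·(0) = 0
L: e_1·(1) + e_2·(0) + e_3·(-2) + e_4·(4) = 0
T: e_1·(-1) + e_2·(-1) + e_3·(-2) + e_4·(0) = 0
Solving this homogeneous linear system for the smallest-integer solution (first nonzero entry positive) gives (2, 4, -3, -2).

(2, 4, -3, -2)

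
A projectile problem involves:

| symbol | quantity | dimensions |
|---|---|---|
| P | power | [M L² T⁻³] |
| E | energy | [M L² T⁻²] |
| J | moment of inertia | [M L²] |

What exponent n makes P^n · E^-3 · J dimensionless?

2

Balance the M exponent: (1)·n from P, plus −3·(1) + (1) = -2 from the rest, must sum to zero.
n − 2 = 0, so n = 2.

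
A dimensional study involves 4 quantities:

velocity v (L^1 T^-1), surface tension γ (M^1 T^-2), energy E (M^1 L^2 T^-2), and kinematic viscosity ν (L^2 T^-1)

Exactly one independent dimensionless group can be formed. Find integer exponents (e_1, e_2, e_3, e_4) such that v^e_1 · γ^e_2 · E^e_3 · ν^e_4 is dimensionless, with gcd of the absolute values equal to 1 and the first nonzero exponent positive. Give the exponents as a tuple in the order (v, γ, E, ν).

M: e_1·(0) + e_2·(1) + e_3·(1) + e_4·(0) = 0
L: e_1·(1) + e_2·(0) + e_3·(2) + e_4·(2) = 0
T: e_1·(-1) + e_2·(-2) + e_3·(-2) + e_4·(-1) = 0
Solving this homogeneous linear system for the smallest-integer solution (first nonzero entry positive) gives (2, -1, 1, -2).

(2, -1, 1, -2)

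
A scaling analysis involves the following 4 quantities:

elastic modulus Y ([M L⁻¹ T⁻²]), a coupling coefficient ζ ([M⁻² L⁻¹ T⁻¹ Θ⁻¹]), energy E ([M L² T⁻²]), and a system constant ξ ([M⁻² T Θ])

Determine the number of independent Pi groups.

There are 4 variables and 4 base dimensions (M, L, T, Θ).
The dimension matrix has rank 4.
Independent dimensionless groups: 4 − 4 = 0.

0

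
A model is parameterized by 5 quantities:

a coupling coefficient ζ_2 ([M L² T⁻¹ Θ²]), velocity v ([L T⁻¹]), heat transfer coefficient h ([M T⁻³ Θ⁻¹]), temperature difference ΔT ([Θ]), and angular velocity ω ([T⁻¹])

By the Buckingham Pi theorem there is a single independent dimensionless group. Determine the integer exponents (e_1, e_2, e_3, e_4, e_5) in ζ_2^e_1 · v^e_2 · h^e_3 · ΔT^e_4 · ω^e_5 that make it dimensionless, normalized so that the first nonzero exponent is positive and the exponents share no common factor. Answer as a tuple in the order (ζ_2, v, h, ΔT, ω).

(1, -2, -1, -3, 4)

M: e_1·(1) + e_2·(0) + e_3·(1) + e_4·(0) + e_5·(0) = 0
L: e_1·(2) + e_2·(1) + e_3·(0) + e_4·(0) + e_5·(0) = 0
T: e_1·(-1) + e_2·(-1) + e_3·(-3) + e_4·(0) + e_5·(-1) = 0
Θ: e_1·(2) + e_2·(0) + e_3·(-1) + e_4·(1) + e_5·(0) = 0
Solving this homogeneous linear system for the smallest-integer solution (first nonzero entry positive) gives (1, -2, -1, -3, 4).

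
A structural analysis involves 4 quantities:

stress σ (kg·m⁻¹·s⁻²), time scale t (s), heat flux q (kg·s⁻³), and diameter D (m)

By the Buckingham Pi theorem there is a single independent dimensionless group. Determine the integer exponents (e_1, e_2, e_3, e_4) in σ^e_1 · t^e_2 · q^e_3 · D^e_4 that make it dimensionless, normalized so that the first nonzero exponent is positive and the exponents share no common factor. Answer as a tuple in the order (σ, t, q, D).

M: e_1·(1) + e_2·(0) + e_3·(1) + e_4·(0) = 0
L: e_1·(-1) + e_2·(0) + e_3·(0) + e_4·(1) = 0
T: e_1·(-2) + e_2·(1) + e_3·(-3) + e_4·(0) = 0
Solving this homogeneous linear system for the smallest-integer solution (first nonzero entry positive) gives (1, -1, -1, 1).

(1, -1, -1, 1)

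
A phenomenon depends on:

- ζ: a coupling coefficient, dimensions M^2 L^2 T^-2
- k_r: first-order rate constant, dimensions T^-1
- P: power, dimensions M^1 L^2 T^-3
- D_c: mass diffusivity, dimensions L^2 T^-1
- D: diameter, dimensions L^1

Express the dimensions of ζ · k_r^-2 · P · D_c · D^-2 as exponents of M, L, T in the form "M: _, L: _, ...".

Collect each base-dimension exponent across the product:
  M: (2) − 2·(0) + (1) + (0) − 2·(0) = 3
  L: (2) − 2·(0) + (2) + (2) − 2·(1) = 4
  T: (-2) − 2·(-1) + (-3) + (-1) − 2·(0) = -4
So the dimensions are [M³ L⁴ T⁻⁴].

M: 3, L: 4, T: -4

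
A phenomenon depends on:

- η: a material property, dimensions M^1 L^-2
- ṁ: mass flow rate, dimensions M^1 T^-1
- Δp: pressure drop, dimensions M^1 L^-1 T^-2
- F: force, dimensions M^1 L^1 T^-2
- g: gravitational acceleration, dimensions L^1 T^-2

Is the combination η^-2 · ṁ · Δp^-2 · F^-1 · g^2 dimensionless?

no

Sum the exponent of each base dimension across the product:
  M: −2·[η]_M + [ṁ]_M − 2·[Δp]_M − [F]_M + 2·[g]_M = −2·(1) + (1) − 2·(1) − (1) + 2·(0) = -4
  L: −2·[η]_L + [ṁ]_L − 2·[Δp]_L − [F]_L + 2·[g]_L = −2·(-2) + (0) − 2·(-1) − (1) + 2·(1) = 7
  T: −2·[η]_T + [ṁ]_T − 2·[Δp]_T − [F]_T + 2·[g]_T = −2·(0) + (-1) − 2·(-2) − (-2) + 2·(-2) = 1
Net dimensions [M⁻⁴ L⁷ T] ≠ [1] — not dimensionless.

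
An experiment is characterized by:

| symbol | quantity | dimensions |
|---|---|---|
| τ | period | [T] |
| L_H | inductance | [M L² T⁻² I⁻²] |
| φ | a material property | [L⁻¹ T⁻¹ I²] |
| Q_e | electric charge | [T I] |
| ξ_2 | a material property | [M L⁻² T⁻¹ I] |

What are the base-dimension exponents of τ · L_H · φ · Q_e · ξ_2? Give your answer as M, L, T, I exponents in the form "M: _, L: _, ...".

Collect each base-dimension exponent across the product:
  M: (0) + (1) + (0) + (0) + (1) = 2
  L: (0) + (2) + (-1) + (0) + (-2) = -1
  T: (1) + (-2) + (-1) + (1) + (-1) = -2
  I: (0) + (-2) + (2) + (1) + (1) = 2
So the dimensions are [M² L⁻¹ T⁻² I²].

M: 2, L: -1, T: -2, I: 2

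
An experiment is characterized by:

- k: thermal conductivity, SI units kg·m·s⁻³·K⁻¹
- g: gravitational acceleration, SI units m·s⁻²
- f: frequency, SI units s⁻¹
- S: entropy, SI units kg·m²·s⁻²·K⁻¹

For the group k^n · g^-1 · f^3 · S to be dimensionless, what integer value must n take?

-1

Balance the M exponent: (1)·n from k, plus −(0) + 3·(0) + (1) = 1 from the rest, must sum to zero.
n + 1 = 0, so n = -1.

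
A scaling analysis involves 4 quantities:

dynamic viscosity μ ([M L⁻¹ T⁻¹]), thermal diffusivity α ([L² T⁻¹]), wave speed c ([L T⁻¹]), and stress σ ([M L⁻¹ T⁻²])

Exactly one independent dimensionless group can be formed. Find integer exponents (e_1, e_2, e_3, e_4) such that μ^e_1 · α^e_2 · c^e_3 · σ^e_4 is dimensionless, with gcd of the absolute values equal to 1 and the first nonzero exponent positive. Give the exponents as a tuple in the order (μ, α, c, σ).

M: e_1·(1) + e_2·(0) + e_3·(0) + e_4·(1) = 0
L: e_1·(-1) + e_2·(2) + e_3·(1) + e_4·(-1) = 0
T: e_1·(-1) + e_2·(-1) + e_3·(-1) + e_4·(-2) = 0
Solving this homogeneous linear system for the smallest-integer solution (first nonzero entry positive) gives (1, -1, 2, -1).

(1, -1, 2, -1)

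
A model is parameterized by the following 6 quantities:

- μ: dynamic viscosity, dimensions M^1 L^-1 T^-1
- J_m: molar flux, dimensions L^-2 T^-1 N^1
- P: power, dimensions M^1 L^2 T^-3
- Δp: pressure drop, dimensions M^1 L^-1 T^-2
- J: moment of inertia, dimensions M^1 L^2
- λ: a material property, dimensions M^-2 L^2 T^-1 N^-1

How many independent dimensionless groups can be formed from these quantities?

2

There are 6 variables and 4 base dimensions (M, L, T, N).
The dimension matrix has rank 4.
Independent dimensionless groups: 6 − 4 = 2.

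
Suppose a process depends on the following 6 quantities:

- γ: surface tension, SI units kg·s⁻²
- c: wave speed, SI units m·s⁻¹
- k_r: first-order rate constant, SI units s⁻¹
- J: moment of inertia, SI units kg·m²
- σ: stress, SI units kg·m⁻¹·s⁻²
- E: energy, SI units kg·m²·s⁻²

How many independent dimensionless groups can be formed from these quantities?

3

There are 6 variables and 3 base dimensions (M, L, T).
The dimension matrix has rank 3.
Independent dimensionless groups: 6 − 3 = 3.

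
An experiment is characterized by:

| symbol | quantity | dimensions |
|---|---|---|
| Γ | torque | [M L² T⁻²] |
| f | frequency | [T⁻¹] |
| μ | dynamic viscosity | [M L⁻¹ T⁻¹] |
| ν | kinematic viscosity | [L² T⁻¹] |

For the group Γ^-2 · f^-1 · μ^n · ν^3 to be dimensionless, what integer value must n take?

2

Balance the M exponent: (1)·n from μ, plus −2·(1) − (0) + 3·(0) = -2 from the rest, must sum to zero.
n − 2 = 0, so n = 2.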